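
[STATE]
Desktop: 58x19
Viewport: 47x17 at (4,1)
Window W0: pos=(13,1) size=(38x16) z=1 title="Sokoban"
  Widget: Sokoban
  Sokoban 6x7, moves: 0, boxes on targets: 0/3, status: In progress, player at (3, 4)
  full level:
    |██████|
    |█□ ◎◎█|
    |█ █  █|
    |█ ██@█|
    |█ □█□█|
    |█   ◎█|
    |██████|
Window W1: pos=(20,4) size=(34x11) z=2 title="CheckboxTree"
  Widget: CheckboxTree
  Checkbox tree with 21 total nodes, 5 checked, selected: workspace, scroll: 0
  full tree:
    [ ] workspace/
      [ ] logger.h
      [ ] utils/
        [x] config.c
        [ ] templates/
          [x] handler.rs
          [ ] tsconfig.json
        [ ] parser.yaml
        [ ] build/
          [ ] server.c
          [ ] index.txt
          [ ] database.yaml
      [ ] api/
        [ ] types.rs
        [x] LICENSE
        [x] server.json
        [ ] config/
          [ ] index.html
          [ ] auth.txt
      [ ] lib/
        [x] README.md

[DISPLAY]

         ┏━━━━━━━━━━━━━━━━━━━━━━━━━━━━━━━━━━━━┓
         ┃ Sokoban                            ┃
         ┠────────────────────────────────────┨
         ┃██████┏━━━━━━━━━━━━━━━━━━━━━━━━━━━━━━
         ┃█□ ◎◎█┃ CheckboxTree                 
         ┃█ █  █┠──────────────────────────────
         ┃█ ██@█┃>[-] workspace/               
         ┃█ □█□█┃   [ ] logger.h               
         ┃█   ◎█┃   [-] utils/                 
         ┃██████┃     [x] config.c             
         ┃Moves:┃     [-] templates/           
         ┃      ┃       [x] handler.rs         
         ┃      ┃       [ ] tsconfig.json      
         ┃      ┗━━━━━━━━━━━━━━━━━━━━━━━━━━━━━━
         ┃                                    ┃
         ┗━━━━━━━━━━━━━━━━━━━━━━━━━━━━━━━━━━━━┛
                                               


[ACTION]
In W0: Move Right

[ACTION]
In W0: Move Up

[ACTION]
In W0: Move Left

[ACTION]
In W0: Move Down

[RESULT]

         ┏━━━━━━━━━━━━━━━━━━━━━━━━━━━━━━━━━━━━┓
         ┃ Sokoban                            ┃
         ┠────────────────────────────────────┨
         ┃██████┏━━━━━━━━━━━━━━━━━━━━━━━━━━━━━━
         ┃█□ ◎◎█┃ CheckboxTree                 
         ┃█ █@ █┠──────────────────────────────
         ┃█ ██ █┃>[-] workspace/               
         ┃█ □█□█┃   [ ] logger.h               
         ┃█   ◎█┃   [-] utils/                 
         ┃██████┃     [x] config.c             
         ┃Moves:┃     [-] templates/           
         ┃      ┃       [x] handler.rs         
         ┃      ┃       [ ] tsconfig.json      
         ┃      ┗━━━━━━━━━━━━━━━━━━━━━━━━━━━━━━
         ┃                                    ┃
         ┗━━━━━━━━━━━━━━━━━━━━━━━━━━━━━━━━━━━━┛
                                               


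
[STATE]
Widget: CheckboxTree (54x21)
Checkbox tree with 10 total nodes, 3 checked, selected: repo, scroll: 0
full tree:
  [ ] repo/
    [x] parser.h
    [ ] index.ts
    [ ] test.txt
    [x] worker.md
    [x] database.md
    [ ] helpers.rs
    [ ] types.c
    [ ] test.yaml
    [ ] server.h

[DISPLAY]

>[-] repo/                                            
   [x] parser.h                                       
   [ ] index.ts                                       
   [ ] test.txt                                       
   [x] worker.md                                      
   [x] database.md                                    
   [ ] helpers.rs                                     
   [ ] types.c                                        
   [ ] test.yaml                                      
   [ ] server.h                                       
                                                      
                                                      
                                                      
                                                      
                                                      
                                                      
                                                      
                                                      
                                                      
                                                      
                                                      


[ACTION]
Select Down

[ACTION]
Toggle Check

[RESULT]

 [-] repo/                                            
>  [ ] parser.h                                       
   [ ] index.ts                                       
   [ ] test.txt                                       
   [x] worker.md                                      
   [x] database.md                                    
   [ ] helpers.rs                                     
   [ ] types.c                                        
   [ ] test.yaml                                      
   [ ] server.h                                       
                                                      
                                                      
                                                      
                                                      
                                                      
                                                      
                                                      
                                                      
                                                      
                                                      
                                                      


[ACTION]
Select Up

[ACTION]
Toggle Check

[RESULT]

>[x] repo/                                            
   [x] parser.h                                       
   [x] index.ts                                       
   [x] test.txt                                       
   [x] worker.md                                      
   [x] database.md                                    
   [x] helpers.rs                                     
   [x] types.c                                        
   [x] test.yaml                                      
   [x] server.h                                       
                                                      
                                                      
                                                      
                                                      
                                                      
                                                      
                                                      
                                                      
                                                      
                                                      
                                                      


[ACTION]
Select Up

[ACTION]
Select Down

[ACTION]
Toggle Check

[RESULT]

 [-] repo/                                            
>  [ ] parser.h                                       
   [x] index.ts                                       
   [x] test.txt                                       
   [x] worker.md                                      
   [x] database.md                                    
   [x] helpers.rs                                     
   [x] types.c                                        
   [x] test.yaml                                      
   [x] server.h                                       
                                                      
                                                      
                                                      
                                                      
                                                      
                                                      
                                                      
                                                      
                                                      
                                                      
                                                      


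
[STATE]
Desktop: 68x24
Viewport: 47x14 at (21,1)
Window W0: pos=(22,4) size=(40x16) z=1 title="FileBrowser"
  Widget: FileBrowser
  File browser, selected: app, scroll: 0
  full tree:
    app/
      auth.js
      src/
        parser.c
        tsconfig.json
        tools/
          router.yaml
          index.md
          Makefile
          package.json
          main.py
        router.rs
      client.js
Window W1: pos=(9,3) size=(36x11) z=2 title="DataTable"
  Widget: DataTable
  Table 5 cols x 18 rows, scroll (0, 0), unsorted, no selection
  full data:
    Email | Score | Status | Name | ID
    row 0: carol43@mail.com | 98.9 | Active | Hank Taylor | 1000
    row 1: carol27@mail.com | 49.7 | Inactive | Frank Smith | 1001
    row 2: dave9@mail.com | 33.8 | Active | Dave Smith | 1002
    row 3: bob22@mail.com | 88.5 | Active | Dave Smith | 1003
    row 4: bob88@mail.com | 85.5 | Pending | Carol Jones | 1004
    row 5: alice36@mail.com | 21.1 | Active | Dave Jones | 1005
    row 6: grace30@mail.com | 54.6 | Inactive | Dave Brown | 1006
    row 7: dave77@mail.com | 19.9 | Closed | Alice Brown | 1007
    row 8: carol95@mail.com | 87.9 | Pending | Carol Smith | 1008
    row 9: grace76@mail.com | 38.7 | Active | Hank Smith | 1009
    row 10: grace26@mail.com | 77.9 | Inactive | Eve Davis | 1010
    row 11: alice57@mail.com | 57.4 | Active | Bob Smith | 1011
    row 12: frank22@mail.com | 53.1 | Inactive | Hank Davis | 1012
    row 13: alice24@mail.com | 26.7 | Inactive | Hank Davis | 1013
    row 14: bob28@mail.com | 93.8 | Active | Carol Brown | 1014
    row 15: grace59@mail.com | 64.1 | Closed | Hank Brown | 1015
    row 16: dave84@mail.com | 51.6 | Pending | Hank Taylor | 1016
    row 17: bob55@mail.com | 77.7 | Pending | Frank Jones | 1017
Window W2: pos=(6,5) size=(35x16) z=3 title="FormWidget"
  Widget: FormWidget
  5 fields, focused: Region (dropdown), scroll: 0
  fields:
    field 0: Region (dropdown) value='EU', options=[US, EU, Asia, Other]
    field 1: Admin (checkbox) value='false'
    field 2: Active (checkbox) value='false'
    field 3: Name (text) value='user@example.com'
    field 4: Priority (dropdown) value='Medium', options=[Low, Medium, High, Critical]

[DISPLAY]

                                               
                                               
━━━━━━━━━━━━━━━━━━━━━━━┓                       
                       ┃━━━━━━━━━━━━━━━━┓      
━━━━━━━━━━━━━━━━━━━┓───┨                ┃      
                   ┃│Na┃────────────────┨      
───────────────────┨┼──┃                ┃      
[EU              ▼]┃│Ha┃                ┃      
[ ]                ┃│Fr┃                ┃      
[ ]                ┃│Da┃                ┃      
[user@example.com ]┃│Da┃                ┃      
[Medium          ▼]┃│Ca┃                ┃      
                   ┃━━━┛                ┃      
                   ┃                    ┃      


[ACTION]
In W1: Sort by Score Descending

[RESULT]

                                               
                                               
━━━━━━━━━━━━━━━━━━━━━━━┓                       
                       ┃━━━━━━━━━━━━━━━━┓      
━━━━━━━━━━━━━━━━━━━┓───┨                ┃      
                   ┃│Na┃────────────────┨      
───────────────────┨┼──┃                ┃      
[EU              ▼]┃│Ha┃                ┃      
[ ]                ┃│Ca┃                ┃      
[ ]                ┃│Da┃                ┃      
[user@example.com ]┃│Ca┃                ┃      
[Medium          ▼]┃│Ca┃                ┃      
                   ┃━━━┛                ┃      
                   ┃                    ┃      


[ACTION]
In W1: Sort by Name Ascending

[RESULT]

                                               
                                               
━━━━━━━━━━━━━━━━━━━━━━━┓                       
                       ┃━━━━━━━━━━━━━━━━┓      
━━━━━━━━━━━━━━━━━━━┓───┨                ┃      
                   ┃│Na┃────────────────┨      
───────────────────┨┼──┃                ┃      
[EU              ▼]┃│Al┃                ┃      
[ ]                ┃│Bo┃                ┃      
[ ]                ┃│Ca┃                ┃      
[user@example.com ]┃│Ca┃                ┃      
[Medium          ▼]┃│Ca┃                ┃      
                   ┃━━━┛                ┃      
                   ┃                    ┃      


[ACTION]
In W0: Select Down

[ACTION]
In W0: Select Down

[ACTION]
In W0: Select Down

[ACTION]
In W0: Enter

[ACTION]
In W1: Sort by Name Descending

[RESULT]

                                               
                                               
━━━━━━━━━━━━━━━━━━━━━━━┓                       
                       ┃━━━━━━━━━━━━━━━━┓      
━━━━━━━━━━━━━━━━━━━┓───┨                ┃      
                   ┃│Na┃────────────────┨      
───────────────────┨┼──┃                ┃      
[EU              ▼]┃│Ha┃                ┃      
[ ]                ┃│Ha┃                ┃      
[ ]                ┃│Ha┃                ┃      
[user@example.com ]┃│Ha┃                ┃      
[Medium          ▼]┃│Ha┃                ┃      
                   ┃━━━┛                ┃      
                   ┃                    ┃      


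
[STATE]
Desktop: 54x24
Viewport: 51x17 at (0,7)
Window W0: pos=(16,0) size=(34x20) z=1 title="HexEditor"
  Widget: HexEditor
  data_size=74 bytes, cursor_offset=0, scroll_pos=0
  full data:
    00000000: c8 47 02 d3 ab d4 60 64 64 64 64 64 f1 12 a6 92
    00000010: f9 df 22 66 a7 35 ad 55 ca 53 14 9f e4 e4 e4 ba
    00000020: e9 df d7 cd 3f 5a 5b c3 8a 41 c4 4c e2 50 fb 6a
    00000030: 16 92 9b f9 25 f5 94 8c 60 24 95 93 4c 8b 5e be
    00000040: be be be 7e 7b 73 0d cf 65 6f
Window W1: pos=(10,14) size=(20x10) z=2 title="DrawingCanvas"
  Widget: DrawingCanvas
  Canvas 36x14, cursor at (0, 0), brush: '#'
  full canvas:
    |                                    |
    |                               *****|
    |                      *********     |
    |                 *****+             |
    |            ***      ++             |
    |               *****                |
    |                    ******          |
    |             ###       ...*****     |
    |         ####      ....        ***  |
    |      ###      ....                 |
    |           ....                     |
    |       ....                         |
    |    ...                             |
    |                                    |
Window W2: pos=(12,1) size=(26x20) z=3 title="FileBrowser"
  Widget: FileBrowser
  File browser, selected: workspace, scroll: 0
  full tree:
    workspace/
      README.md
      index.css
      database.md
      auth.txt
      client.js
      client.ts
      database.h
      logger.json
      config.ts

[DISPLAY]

            ┃    database.md         ┃ 7b 73 0d c┃ 
            ┃    auth.txt            ┃           ┃ 
            ┃    client.js           ┃           ┃ 
            ┃    client.ts           ┃           ┃ 
            ┃    database.h          ┃           ┃ 
            ┃    logger.json         ┃           ┃ 
            ┃    config.ts           ┃           ┃ 
          ┏━┃                        ┃           ┃ 
          ┃ ┃                        ┃           ┃ 
          ┠─┃                        ┃           ┃ 
          ┃+┃                        ┃           ┃ 
          ┃ ┃                        ┃           ┃ 
          ┃ ┃                        ┃━━━━━━━━━━━┛ 
          ┃ ┗━━━━━━━━━━━━━━━━━━━━━━━━┛             
          ┃            ***   ┃                     
          ┃               ***┃                     
          ┗━━━━━━━━━━━━━━━━━━┛                     


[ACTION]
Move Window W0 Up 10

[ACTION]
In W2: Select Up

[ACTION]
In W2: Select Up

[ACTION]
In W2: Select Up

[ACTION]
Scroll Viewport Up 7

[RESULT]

                ┏━━━━━━━━━━━━━━━━━━━━━━━━━━━━━━━━┓ 
            ┏━━━━━━━━━━━━━━━━━━━━━━━━┓           ┃ 
            ┃ FileBrowser            ┃───────────┨ 
            ┠────────────────────────┨ ab d4 60 6┃ 
            ┃> [-] workspace/        ┃ a7 35 ad 5┃ 
            ┃    README.md           ┃ 3f 5a 5b c┃ 
            ┃    index.css           ┃ 25 f5 94 8┃ 
            ┃    database.md         ┃ 7b 73 0d c┃ 
            ┃    auth.txt            ┃           ┃ 
            ┃    client.js           ┃           ┃ 
            ┃    client.ts           ┃           ┃ 
            ┃    database.h          ┃           ┃ 
            ┃    logger.json         ┃           ┃ 
            ┃    config.ts           ┃           ┃ 
          ┏━┃                        ┃           ┃ 
          ┃ ┃                        ┃           ┃ 
          ┠─┃                        ┃           ┃ 


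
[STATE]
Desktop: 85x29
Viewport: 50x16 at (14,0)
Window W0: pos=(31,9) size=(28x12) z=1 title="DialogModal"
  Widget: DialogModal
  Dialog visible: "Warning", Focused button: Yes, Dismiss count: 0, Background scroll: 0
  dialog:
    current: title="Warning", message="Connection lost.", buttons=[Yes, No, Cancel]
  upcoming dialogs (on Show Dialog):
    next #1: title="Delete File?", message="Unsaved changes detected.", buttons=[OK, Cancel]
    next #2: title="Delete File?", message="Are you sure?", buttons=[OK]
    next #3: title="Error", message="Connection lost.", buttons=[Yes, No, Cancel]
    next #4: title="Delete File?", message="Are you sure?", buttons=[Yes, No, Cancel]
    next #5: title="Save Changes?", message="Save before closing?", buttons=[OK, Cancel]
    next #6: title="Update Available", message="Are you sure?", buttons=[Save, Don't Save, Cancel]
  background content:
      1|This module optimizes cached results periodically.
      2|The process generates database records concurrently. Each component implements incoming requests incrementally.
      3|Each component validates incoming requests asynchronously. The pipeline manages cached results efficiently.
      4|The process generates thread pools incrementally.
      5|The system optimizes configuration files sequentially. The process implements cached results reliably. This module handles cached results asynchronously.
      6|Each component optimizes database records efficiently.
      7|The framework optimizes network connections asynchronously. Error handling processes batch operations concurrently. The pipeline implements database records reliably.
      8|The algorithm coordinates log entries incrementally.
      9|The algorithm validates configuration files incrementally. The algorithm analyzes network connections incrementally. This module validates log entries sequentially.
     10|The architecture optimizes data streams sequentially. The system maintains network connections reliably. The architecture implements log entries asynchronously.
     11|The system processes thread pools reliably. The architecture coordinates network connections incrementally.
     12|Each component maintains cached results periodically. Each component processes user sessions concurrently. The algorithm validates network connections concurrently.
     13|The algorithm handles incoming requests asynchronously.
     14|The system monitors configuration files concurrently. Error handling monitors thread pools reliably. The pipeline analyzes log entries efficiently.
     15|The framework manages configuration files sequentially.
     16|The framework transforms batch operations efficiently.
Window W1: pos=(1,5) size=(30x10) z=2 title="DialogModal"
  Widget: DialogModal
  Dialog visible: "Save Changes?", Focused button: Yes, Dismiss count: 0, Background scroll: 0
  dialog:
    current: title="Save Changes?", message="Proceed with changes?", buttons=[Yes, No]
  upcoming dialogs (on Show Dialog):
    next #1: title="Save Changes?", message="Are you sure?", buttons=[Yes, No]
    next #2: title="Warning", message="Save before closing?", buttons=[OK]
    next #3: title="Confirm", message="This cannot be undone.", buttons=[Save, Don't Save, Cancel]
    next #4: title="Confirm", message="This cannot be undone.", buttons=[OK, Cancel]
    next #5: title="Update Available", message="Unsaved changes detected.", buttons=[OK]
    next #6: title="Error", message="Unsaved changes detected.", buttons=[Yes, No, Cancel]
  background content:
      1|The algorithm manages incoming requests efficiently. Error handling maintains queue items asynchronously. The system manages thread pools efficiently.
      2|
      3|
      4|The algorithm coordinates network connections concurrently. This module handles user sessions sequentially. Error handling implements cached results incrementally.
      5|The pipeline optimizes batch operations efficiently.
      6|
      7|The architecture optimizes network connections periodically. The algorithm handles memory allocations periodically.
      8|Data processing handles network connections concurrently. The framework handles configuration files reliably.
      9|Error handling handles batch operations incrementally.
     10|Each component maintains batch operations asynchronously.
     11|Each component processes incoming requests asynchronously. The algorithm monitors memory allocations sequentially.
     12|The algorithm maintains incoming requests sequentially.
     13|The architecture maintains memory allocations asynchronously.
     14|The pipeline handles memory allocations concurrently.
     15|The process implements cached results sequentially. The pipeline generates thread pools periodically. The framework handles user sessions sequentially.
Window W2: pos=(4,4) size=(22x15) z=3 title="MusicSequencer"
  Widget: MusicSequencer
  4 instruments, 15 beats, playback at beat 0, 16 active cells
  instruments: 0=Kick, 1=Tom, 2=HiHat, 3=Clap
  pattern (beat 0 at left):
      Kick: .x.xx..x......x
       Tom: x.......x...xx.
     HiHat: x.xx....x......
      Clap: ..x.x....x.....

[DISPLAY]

                                                  
                                                  
                                                  
                                                  
━━━━━━━━━━━┓                                      
uencer     ┃━━━━┓                                 
───────────┨    ┃                                 
34567890123┃────┨                                 
██··█······┃─┐mi┃                                 
·····█···██┃ │  ┃┏━━━━━━━━━━━━━━━━━━━━━━━━━━┓     
█····█·····┃ │  ┃┃ DialogModal              ┃     
·█····█····┃ │ne┃┠──────────────────────────┨     
           ┃─┘ch┃┃This module optimizes cach┃     
           ┃    ┃┃Th┌────────────────────┐ta┃     
           ┃━━━━┛┃Ea│      Warning       │ i┃     
           ┃     ┃Th│  Connection lost.  │re┃     


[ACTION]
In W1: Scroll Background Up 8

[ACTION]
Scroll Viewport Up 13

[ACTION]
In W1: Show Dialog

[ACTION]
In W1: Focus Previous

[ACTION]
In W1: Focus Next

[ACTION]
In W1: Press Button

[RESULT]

                                                  
                                                  
                                                  
                                                  
━━━━━━━━━━━┓                                      
uencer     ┃━━━━┓                                 
───────────┨    ┃                                 
34567890123┃────┨                                 
██··█······┃comi┃                                 
·····█···██┃    ┃┏━━━━━━━━━━━━━━━━━━━━━━━━━━┓     
█····█·····┃    ┃┃ DialogModal              ┃     
·█····█····┃s ne┃┠──────────────────────────┨     
           ┃atch┃┃This module optimizes cach┃     
           ┃    ┃┃Th┌────────────────────┐ta┃     
           ┃━━━━┛┃Ea│      Warning       │ i┃     
           ┃     ┃Th│  Connection lost.  │re┃     


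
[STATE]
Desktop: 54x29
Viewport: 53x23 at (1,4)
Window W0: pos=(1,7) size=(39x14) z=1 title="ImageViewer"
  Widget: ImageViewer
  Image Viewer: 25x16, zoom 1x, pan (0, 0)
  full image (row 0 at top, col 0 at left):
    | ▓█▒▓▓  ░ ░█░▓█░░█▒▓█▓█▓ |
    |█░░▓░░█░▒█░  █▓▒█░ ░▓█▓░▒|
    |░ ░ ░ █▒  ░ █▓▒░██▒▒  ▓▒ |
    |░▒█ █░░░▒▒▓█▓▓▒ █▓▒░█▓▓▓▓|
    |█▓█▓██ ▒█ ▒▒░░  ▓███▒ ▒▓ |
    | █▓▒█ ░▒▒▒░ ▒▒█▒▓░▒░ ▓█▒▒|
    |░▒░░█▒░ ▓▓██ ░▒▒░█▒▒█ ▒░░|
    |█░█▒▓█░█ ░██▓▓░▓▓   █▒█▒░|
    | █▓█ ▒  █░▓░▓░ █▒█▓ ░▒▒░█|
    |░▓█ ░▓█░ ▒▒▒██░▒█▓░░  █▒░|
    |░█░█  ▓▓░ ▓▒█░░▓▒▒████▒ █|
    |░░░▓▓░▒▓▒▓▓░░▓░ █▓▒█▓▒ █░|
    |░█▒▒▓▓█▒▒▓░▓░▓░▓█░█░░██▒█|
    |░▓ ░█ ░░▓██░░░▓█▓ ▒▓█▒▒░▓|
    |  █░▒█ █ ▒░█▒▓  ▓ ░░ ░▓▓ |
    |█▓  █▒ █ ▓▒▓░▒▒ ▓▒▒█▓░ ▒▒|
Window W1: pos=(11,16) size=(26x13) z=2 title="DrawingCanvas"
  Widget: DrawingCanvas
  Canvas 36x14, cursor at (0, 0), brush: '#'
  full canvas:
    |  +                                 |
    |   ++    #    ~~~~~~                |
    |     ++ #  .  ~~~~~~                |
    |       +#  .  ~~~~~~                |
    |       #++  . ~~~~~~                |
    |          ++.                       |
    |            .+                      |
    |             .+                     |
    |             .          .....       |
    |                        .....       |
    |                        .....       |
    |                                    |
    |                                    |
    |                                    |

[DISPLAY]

                                                     
                                                     
                                                     
┏━━━━━━━━━━━━━━━━━━━━━━━━━━━━━━━━━━━━━┓              
┃ ImageViewer                         ┃              
┠─────────────────────────────────────┨              
┃ ▓█▒▓▓  ░ ░█░▓█░░█▒▓█▓█▓             ┃              
┃█░░▓░░█░▒█░  █▓▒█░ ░▓█▓░▒            ┃              
┃░ ░ ░ █▒  ░ █▓▒░██▒▒  ▓▒             ┃              
┃░▒█ █░░░▒▒▓█▓▓▒ █▓▒░█▓▓▓▓            ┃              
┃█▓█▓██ ▒█ ▒▒░░  ▓███▒ ▒▓             ┃              
┃ █▓▒█ ░▒▒▒░ ▒▒█▒▓░▒░ ▓█▒▒            ┃              
┃░▒░░█▒░ ▓┏━━━━━━━━━━━━━━━━━━━━━━━━┓  ┃              
┃█░█▒▓█░█ ┃ DrawingCanvas          ┃  ┃              
┃ █▓█ ▒  █┠────────────────────────┨  ┃              
┃░▓█ ░▓█░ ┃+ +                     ┃  ┃              
┗━━━━━━━━━┃   ++    #    ~~~~~~    ┃━━┛              
          ┃     ++ #  .  ~~~~~~    ┃                 
          ┃       +#  .  ~~~~~~    ┃                 
          ┃       #++  . ~~~~~~    ┃                 
          ┃          ++.           ┃                 
          ┃            .+          ┃                 
          ┃             .+         ┃                 


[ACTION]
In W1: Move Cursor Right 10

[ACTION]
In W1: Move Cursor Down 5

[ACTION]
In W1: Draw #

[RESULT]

                                                     
                                                     
                                                     
┏━━━━━━━━━━━━━━━━━━━━━━━━━━━━━━━━━━━━━┓              
┃ ImageViewer                         ┃              
┠─────────────────────────────────────┨              
┃ ▓█▒▓▓  ░ ░█░▓█░░█▒▓█▓█▓             ┃              
┃█░░▓░░█░▒█░  █▓▒█░ ░▓█▓░▒            ┃              
┃░ ░ ░ █▒  ░ █▓▒░██▒▒  ▓▒             ┃              
┃░▒█ █░░░▒▒▓█▓▓▒ █▓▒░█▓▓▓▓            ┃              
┃█▓█▓██ ▒█ ▒▒░░  ▓███▒ ▒▓             ┃              
┃ █▓▒█ ░▒▒▒░ ▒▒█▒▓░▒░ ▓█▒▒            ┃              
┃░▒░░█▒░ ▓┏━━━━━━━━━━━━━━━━━━━━━━━━┓  ┃              
┃█░█▒▓█░█ ┃ DrawingCanvas          ┃  ┃              
┃ █▓█ ▒  █┠────────────────────────┨  ┃              
┃░▓█ ░▓█░ ┃  +                     ┃  ┃              
┗━━━━━━━━━┃   ++    #    ~~~~~~    ┃━━┛              
          ┃     ++ #  .  ~~~~~~    ┃                 
          ┃       +#  .  ~~~~~~    ┃                 
          ┃       #++  . ~~~~~~    ┃                 
          ┃          #+.           ┃                 
          ┃            .+          ┃                 
          ┃             .+         ┃                 


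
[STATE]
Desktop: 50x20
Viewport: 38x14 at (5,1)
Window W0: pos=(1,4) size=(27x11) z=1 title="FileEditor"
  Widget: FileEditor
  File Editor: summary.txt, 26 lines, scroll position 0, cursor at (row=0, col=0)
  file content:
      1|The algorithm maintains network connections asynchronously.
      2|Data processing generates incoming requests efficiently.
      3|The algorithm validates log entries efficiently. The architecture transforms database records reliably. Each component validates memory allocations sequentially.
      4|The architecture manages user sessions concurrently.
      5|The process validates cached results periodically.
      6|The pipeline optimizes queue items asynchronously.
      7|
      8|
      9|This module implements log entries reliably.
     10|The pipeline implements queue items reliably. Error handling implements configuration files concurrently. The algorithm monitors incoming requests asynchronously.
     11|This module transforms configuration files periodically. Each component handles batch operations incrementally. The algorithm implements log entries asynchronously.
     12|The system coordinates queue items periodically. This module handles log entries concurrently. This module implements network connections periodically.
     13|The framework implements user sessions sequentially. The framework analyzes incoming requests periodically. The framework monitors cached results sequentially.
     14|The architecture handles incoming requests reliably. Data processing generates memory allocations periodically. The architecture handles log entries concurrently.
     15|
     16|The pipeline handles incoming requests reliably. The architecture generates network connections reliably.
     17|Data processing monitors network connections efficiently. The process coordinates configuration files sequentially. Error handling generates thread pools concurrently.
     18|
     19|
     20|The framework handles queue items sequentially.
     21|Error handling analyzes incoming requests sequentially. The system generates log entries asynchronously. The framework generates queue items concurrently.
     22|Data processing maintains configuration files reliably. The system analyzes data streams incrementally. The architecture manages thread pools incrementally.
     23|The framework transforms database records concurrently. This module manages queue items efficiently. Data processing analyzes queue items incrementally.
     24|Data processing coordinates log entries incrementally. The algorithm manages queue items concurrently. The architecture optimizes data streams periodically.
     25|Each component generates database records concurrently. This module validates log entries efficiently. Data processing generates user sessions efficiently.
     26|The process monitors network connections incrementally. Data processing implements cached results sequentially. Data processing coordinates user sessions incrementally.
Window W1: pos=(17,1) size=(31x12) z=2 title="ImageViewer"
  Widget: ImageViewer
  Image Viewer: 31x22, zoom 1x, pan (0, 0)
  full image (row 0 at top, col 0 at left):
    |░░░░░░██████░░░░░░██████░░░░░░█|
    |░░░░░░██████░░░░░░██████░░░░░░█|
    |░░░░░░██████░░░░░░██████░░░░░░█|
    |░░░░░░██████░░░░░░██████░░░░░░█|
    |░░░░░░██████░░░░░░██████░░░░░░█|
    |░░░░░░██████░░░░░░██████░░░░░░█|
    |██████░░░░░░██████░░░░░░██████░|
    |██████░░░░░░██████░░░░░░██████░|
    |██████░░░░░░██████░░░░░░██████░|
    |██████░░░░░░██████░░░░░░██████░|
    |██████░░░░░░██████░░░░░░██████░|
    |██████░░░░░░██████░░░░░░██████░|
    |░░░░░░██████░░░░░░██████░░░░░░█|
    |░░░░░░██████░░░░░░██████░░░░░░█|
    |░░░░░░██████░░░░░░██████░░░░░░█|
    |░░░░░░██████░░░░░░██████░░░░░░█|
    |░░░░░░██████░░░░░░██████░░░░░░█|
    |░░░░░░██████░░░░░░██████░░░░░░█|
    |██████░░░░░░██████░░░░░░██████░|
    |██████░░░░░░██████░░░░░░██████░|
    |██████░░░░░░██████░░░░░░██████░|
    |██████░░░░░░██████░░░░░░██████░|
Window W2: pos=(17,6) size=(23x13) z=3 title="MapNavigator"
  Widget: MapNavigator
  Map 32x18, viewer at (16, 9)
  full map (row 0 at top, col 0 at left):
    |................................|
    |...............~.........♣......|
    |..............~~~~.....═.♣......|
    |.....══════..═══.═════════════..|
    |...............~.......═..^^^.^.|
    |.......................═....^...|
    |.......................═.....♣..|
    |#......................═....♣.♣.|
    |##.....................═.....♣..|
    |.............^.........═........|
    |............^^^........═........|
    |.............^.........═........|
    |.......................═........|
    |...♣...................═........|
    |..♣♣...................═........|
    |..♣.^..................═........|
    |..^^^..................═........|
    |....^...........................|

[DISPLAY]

            ┏━━━━━━━━━━━━━━━━━━━━━━━━━
            ┃ ImageViewer             
            ┠─────────────────────────
━━━━━━━━━━━━┃░░░░░░██████░░░░░░██████░
leEditor    ┃░░░░░░██████░░░░░░██████░
────────────┏━━━━━━━━━━━━━━━━━━━━━┓██░
 algorithm m┃ MapNavigator        ┃██░
a processing┠─────────────────────┨██░
 algorithm v┃.................═...┃██░
 architectur┃.................═...┃░░█
 process val┃.................═...┃░░█
 pipeline op┃.................═...┃━━━
            ┃.......^..@......═...┃   
━━━━━━━━━━━━┃......^^^........═...┃   


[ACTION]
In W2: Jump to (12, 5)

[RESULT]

            ┏━━━━━━━━━━━━━━━━━━━━━━━━━
            ┃ ImageViewer             
            ┠─────────────────────────
━━━━━━━━━━━━┃░░░░░░██████░░░░░░██████░
leEditor    ┃░░░░░░██████░░░░░░██████░
────────────┏━━━━━━━━━━━━━━━━━━━━━┓██░
 algorithm m┃ MapNavigator        ┃██░
a processing┠─────────────────────┨██░
 algorithm v┃.............~.......┃██░
 architectur┃............~~~~.....┃░░█
 process val┃...══════..═══.══════┃░░█
 pipeline op┃.............~.......┃━━━
            ┃..........@..........┃   
━━━━━━━━━━━━┃.....................┃   


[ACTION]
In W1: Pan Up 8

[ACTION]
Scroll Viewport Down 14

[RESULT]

────────────┏━━━━━━━━━━━━━━━━━━━━━┓██░
 algorithm m┃ MapNavigator        ┃██░
a processing┠─────────────────────┨██░
 algorithm v┃.............~.......┃██░
 architectur┃............~~~~.....┃░░█
 process val┃...══════..═══.══════┃░░█
 pipeline op┃.............~.......┃━━━
            ┃..........@..........┃   
━━━━━━━━━━━━┃.....................┃   
            ┃.....................┃   
            ┃.....................┃   
            ┃...........^.........┃   
            ┗━━━━━━━━━━━━━━━━━━━━━┛   
                                      


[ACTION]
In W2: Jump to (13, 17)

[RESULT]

────────────┏━━━━━━━━━━━━━━━━━━━━━┓██░
 algorithm m┃ MapNavigator        ┃██░
a processing┠─────────────────────┨██░
 algorithm v┃♣...................═┃██░
 architectur┃♣...................═┃░░█
 process val┃.^..................═┃░░█
 pipeline op┃^^..................═┃━━━
            ┃.^........@..........┃   
━━━━━━━━━━━━┃                     ┃   
            ┃                     ┃   
            ┃                     ┃   
            ┃                     ┃   
            ┗━━━━━━━━━━━━━━━━━━━━━┛   
                                      
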